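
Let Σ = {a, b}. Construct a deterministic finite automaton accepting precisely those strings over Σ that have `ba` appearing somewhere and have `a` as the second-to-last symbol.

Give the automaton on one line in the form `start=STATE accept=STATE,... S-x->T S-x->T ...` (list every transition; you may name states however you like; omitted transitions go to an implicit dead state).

start=S0 accept=S3,S4 S0-a->S0 S0-b->S1 S1-a->S2 S1-b->S1 S2-a->S3 S2-b->S4 S3-a->S3 S3-b->S4 S4-a->S2 S4-b->S1

Handle the two conditions separately and then intersect. One (3 states) tracks whether and how much of `ba` has been seen; the other (7 states) tracks the last 2 symbols read. Each combined state is a pair, one component from each; accept when both components accept. Minimizing collapses redundant product states.
5 states suffice.
        a   b  
>  S0   S0  S1 
   S1   S2  S1 
   S2   S3  S4 
 * S3   S3  S4 
 * S4   S2  S1 
(> = start, * = accepting)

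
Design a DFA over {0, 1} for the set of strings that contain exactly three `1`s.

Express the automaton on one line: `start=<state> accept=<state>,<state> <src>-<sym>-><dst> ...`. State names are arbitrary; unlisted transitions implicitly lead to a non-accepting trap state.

start=q0 accept=q3 q0-0->q0 q0-1->q1 q1-0->q1 q1-1->q2 q2-0->q2 q2-1->q3 q3-0->q3 q3-1->q4 q4-0->q4 q4-1->q4

Count `1`s, saturating at 4: states q0 through q3 mean 0 through 3 `1`s seen; q4 means more than 3. Each `1` increments (capped at q4); other symbols loop. Accept from {q3}.
With 5 states:
        0   1  
>  q0   q0  q1 
   q1   q1  q2 
   q2   q2  q3 
 * q3   q3  q4 
   q4   q4  q4 
(> = start, * = accepting)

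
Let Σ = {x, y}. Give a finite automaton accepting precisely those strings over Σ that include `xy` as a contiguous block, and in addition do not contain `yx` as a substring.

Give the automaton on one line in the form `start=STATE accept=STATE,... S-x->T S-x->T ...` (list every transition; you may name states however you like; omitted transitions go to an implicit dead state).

Build one automaton per condition and run them in lockstep. One (3 states) tracks whether and how much of `xy` has been seen; the other (3 states) tracks partial matches of the forbidden pattern `yx`. Each combined state is a pair, one component from each; accept when both components accept. Minimizing collapses redundant product states.
With 4 states:
        x   y  
>  q0   q1  q2 
   q1   q1  q3 
   q2   q2  q2 
 * q3   q2  q3 
(> = start, * = accepting)

start=q0 accept=q3 q0-x->q1 q0-y->q2 q1-x->q1 q1-y->q3 q2-x->q2 q2-y->q2 q3-x->q2 q3-y->q3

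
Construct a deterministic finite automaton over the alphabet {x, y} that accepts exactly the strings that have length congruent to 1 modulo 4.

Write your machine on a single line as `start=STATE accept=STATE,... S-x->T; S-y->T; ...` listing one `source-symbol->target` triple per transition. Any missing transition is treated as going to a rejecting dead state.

start=A; accept=B; A-x->B; A-y->B; B-x->C; B-y->C; C-x->D; C-y->D; D-x->A; D-y->A

Count input length modulo 4: every symbol advances one step around the cycle A → B → C → D → A. Accept at B.
A 4-state machine:
       x  y 
>  A   B  B 
 * B   C  C 
   C   D  D 
   D   A  A 
(> = start, * = accepting)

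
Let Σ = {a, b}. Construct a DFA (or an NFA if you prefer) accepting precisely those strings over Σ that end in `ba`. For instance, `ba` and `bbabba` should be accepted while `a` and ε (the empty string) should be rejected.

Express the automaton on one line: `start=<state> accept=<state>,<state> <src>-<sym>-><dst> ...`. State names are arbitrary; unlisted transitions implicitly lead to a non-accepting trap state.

start=S0 accept=S2 S0-a->S0 S0-b->S1 S1-a->S2 S1-b->S1 S2-a->S0 S2-b->S1

Remember how much of `ba` the current input suffix matches. State S0 means no match yet; S1 means the last symbol is `b`; S2 means the last 2 symbols are `ba`. Only S2 accepts. On a mismatch, fall back to the longest proper suffix that is still a prefix of `ba`.
        a   b  
>  S0   S0  S1 
   S1   S2  S1 
 * S2   S0  S1 
(> = start, * = accepting)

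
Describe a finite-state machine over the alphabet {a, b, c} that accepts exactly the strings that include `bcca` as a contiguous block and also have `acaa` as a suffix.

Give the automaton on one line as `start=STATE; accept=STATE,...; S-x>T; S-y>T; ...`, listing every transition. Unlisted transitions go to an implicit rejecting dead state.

Handle the two conditions separately and then intersect. One (5 states) tracks whether and how much of `bcca` has been seen; the other (5 states) tracks how much of the suffix `acaa` has currently been matched. Each combined state is a pair, one component from each; accept when both components accept. Equivalent product states are then merged.
9 states suffice.
        a   b   c  
>  S0   S0  S1  S0 
   S1   S0  S1  S2 
   S2   S0  S1  S3 
   S3   S4  S1  S0 
   S4   S4  S5  S6 
   S5   S4  S5  S5 
   S6   S7  S5  S5 
   S7   S8  S5  S6 
 * S8   S4  S5  S6 
(> = start, * = accepting)

start=S0; accept=S8; S0-a>S0; S0-b>S1; S0-c>S0; S1-a>S0; S1-b>S1; S1-c>S2; S2-a>S0; S2-b>S1; S2-c>S3; S3-a>S4; S3-b>S1; S3-c>S0; S4-a>S4; S4-b>S5; S4-c>S6; S5-a>S4; S5-b>S5; S5-c>S5; S6-a>S7; S6-b>S5; S6-c>S5; S7-a>S8; S7-b>S5; S7-c>S6; S8-a>S4; S8-b>S5; S8-c>S6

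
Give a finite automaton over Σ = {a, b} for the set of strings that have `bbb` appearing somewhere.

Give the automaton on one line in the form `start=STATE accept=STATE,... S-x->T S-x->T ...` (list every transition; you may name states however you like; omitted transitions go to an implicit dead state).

start=s0 accept=s3 s0-a->s0 s0-b->s1 s1-a->s0 s1-b->s2 s2-a->s0 s2-b->s3 s3-a->s3 s3-b->s3

Track how much of `bbb` has been matched so far: state s0 is no progress, s3 is the absorbing accept state reached once `bbb` has occurred. Intermediate states record partial matches; on a mismatch, fall back to the longest reusable overlap.
4 states suffice.
        a   b  
>  s0   s0  s1 
   s1   s0  s2 
   s2   s0  s3 
 * s3   s3  s3 
(> = start, * = accepting)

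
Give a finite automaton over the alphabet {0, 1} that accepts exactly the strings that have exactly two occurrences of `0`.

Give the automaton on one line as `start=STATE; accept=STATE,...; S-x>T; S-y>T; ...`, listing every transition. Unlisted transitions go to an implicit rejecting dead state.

Count `0`s, saturating at 3: states A through C mean 0 through 2 `0`s seen; D means more than 2. Each `0` increments (capped at D); other symbols loop. Accept from {C}.
With 4 states:
       0  1 
>  A   B  A 
   B   C  B 
 * C   D  C 
   D   D  D 
(> = start, * = accepting)

start=A; accept=C; A-0>B; A-1>A; B-0>C; B-1>B; C-0>D; C-1>C; D-0>D; D-1>D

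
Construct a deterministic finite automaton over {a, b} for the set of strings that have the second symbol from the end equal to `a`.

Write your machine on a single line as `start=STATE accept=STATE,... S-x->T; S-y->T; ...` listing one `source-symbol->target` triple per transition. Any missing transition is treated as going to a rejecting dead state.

A DFA must remember the last 2 symbols (since which symbol is second-to-last isn't known until the input ends). Use one state per possible window of the last ≤2 symbols; accept from those whose window starts with `a`.
A 7-state machine:
        a   b  
>  s0   s1  s2 
   s1   s3  s4 
   s2   s5  s6 
 * s3   s3  s4 
 * s4   s5  s6 
   s5   s3  s4 
   s6   s5  s6 
(> = start, * = accepting)

start=s0; accept=s3,s4; s0-a->s1; s0-b->s2; s1-a->s3; s1-b->s4; s2-a->s5; s2-b->s6; s3-a->s3; s3-b->s4; s4-a->s5; s4-b->s6; s5-a->s3; s5-b->s4; s6-a->s5; s6-b->s6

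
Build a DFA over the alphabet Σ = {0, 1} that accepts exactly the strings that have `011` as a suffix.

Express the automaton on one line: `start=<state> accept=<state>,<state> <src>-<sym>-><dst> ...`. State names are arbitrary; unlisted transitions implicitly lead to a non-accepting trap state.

start=q0 accept=q3 q0-0->q1 q0-1->q0 q1-0->q1 q1-1->q2 q2-0->q1 q2-1->q3 q3-0->q1 q3-1->q0

Let each state record the length of the longest suffix of the input read so far that is also a prefix of `011`. q1 means the last symbol is `0`; q2 means the last 2 symbols are `01`; q3 means the last 3 symbols are `011`. Accept only at q3, where the string currently ends in `011`.
        0   1  
>  q0   q1  q0 
   q1   q1  q2 
   q2   q1  q3 
 * q3   q1  q0 
(> = start, * = accepting)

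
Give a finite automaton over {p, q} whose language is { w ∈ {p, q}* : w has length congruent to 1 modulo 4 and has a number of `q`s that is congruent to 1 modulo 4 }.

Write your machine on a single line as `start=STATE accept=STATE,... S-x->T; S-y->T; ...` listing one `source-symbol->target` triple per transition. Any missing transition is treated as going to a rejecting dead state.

Handle the two conditions separately and then intersect. One (4 states) tracks the input length modulo 4; the other (4 states) tracks the count of `q`s modulo 4. Each combined state is a pair, one component from each; accept when both components accept.
A 16-state machine:
       p  q 
>  A   B  C 
   B   D  E 
 * C   E  F 
   D   G  H 
   E   H  I 
   F   I  J 
   G   A  K 
   H   K  L 
   I   L  M 
   J   M  A 
   K   C  N 
   L   N  O 
   M   O  B 
   N   F  P 
   O   P  D 
   P   J  G 
(> = start, * = accepting)

start=A; accept=C; A-p->B; A-q->C; B-p->D; B-q->E; C-p->E; C-q->F; D-p->G; D-q->H; E-p->H; E-q->I; F-p->I; F-q->J; G-p->A; G-q->K; H-p->K; H-q->L; I-p->L; I-q->M; J-p->M; J-q->A; K-p->C; K-q->N; L-p->N; L-q->O; M-p->O; M-q->B; N-p->F; N-q->P; O-p->P; O-q->D; P-p->J; P-q->G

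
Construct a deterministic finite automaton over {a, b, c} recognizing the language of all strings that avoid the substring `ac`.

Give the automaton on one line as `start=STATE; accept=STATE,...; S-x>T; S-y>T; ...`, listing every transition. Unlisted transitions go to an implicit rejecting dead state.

This is the complement of 'contains `ac`'. Use the same substring-matching states — q0 through q2 holding how much of `ac` has just been matched — but flip the accepting set: everything except the trap q2 accepts.
A 3-state machine:
        a   b   c  
>* q0   q1  q0  q0 
 * q1   q1  q0  q2 
   q2   q2  q2  q2 
(> = start, * = accepting)

start=q0; accept=q0,q1; q0-a>q1; q0-b>q0; q0-c>q0; q1-a>q1; q1-b>q0; q1-c>q2; q2-a>q2; q2-b>q2; q2-c>q2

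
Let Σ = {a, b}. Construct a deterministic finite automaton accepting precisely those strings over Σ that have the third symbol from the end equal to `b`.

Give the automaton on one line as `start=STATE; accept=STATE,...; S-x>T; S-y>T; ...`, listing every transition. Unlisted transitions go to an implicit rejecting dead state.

start=q0; accept=q11,q12,q13,q14; q0-a>q1; q0-b>q2; q1-a>q3; q1-b>q4; q2-a>q5; q2-b>q6; q3-a>q7; q3-b>q8; q4-a>q9; q4-b>q10; q5-a>q11; q5-b>q12; q6-a>q13; q6-b>q14; q7-a>q7; q7-b>q8; q8-a>q9; q8-b>q10; q9-a>q11; q9-b>q12; q10-a>q13; q10-b>q14; q11-a>q7; q11-b>q8; q12-a>q9; q12-b>q10; q13-a>q11; q13-b>q12; q14-a>q13; q14-b>q14

A DFA must remember the last 3 symbols (since which symbol is third-to-last isn't known until the input ends). Use one state per possible window of the last ≤3 symbols; accept from those whose window starts with `b`.
With 15 states:
          a    b  
>  q0     q1   q2 
   q1     q3   q4 
   q2     q5   q6 
   q3     q7   q8 
   q4     q9  q10 
   q5    q11  q12 
   q6    q13  q14 
   q7     q7   q8 
   q8     q9  q10 
   q9    q11  q12 
   q10   q13  q14 
 * q11    q7   q8 
 * q12    q9  q10 
 * q13   q11  q12 
 * q14   q13  q14 
(> = start, * = accepting)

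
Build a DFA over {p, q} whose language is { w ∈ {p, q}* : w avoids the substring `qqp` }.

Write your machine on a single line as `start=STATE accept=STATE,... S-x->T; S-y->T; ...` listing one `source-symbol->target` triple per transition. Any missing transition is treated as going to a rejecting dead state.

start=s0; accept=s0,s1,s2; s0-p->s0; s0-q->s1; s1-p->s0; s1-q->s2; s2-p->s3; s2-q->s2; s3-p->s3; s3-q->s3

This is the complement of 'contains `qqp`'. Use the same substring-matching states — s0 through s3 holding how much of `qqp` has just been matched — but flip the accepting set: everything except the trap s3 accepts.
A 4-state machine:
        p   q  
>* s0   s0  s1 
 * s1   s0  s2 
 * s2   s3  s2 
   s3   s3  s3 
(> = start, * = accepting)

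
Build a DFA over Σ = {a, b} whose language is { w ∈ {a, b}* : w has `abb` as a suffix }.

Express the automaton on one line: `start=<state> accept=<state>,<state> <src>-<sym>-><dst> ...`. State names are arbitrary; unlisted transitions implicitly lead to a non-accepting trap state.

start=q0 accept=q3 q0-a->q1 q0-b->q0 q1-a->q1 q1-b->q2 q2-a->q1 q2-b->q3 q3-a->q1 q3-b->q0

Let each state record the length of the longest suffix of the input read so far that is also a prefix of `abb`. q1 means the last symbol is `a`; q2 means the last 2 symbols are `ab`; q3 means the last 3 symbols are `abb`. Accept only at q3, where the string currently ends in `abb`.
With 4 states:
        a   b  
>  q0   q1  q0 
   q1   q1  q2 
   q2   q1  q3 
 * q3   q1  q0 
(> = start, * = accepting)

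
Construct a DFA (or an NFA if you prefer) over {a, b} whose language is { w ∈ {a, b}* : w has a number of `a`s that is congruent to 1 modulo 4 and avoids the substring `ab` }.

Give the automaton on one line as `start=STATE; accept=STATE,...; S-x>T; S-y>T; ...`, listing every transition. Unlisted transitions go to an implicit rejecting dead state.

Run two small machines in parallel and take their product. One (4 states) tracks the count of `a`s modulo 4; the other (3 states) tracks partial matches of the forbidden pattern `ab`. Each combined state is a pair, one component from each; accept when both components accept. Minimizing collapses redundant product states.
A 6-state machine:
        a   b  
>  q0   q1  q0 
 * q1   q2  q3 
   q2   q4  q3 
   q3   q3  q3 
   q4   q5  q3 
   q5   q1  q3 
(> = start, * = accepting)

start=q0; accept=q1; q0-a>q1; q0-b>q0; q1-a>q2; q1-b>q3; q2-a>q4; q2-b>q3; q3-a>q3; q3-b>q3; q4-a>q5; q4-b>q3; q5-a>q1; q5-b>q3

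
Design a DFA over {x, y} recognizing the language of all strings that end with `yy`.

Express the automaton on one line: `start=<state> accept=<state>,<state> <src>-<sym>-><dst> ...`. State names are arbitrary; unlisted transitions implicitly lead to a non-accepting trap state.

start=q0 accept=q2 q0-x->q0 q0-y->q1 q1-x->q0 q1-y->q2 q2-x->q0 q2-y->q2

Remember how much of `yy` the current input suffix matches. State q0 means no match yet; q1 means the last symbol is `y`; q2 means the last 2 symbols are `yy`. Only q2 accepts. On a mismatch, fall back to the longest proper suffix that is still a prefix of `yy`.
With 3 states:
        x   y  
>  q0   q0  q1 
   q1   q0  q2 
 * q2   q0  q2 
(> = start, * = accepting)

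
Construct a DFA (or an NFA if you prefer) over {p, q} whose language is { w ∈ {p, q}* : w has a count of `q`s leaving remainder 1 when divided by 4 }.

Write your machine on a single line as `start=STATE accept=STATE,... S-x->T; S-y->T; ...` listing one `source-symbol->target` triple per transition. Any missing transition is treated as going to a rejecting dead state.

start=s0; accept=s1; s0-p->s0; s0-q->s1; s1-p->s1; s1-q->s2; s2-p->s2; s2-q->s3; s3-p->s3; s3-q->s0

Keep the running count of `q`s modulo 4: each `q` advances along the cycle s0 → s1 → s2 → s3 → s0 while other symbols loop. Accept at s1.
A 4-state machine:
        p   q  
>  s0   s0  s1 
 * s1   s1  s2 
   s2   s2  s3 
   s3   s3  s0 
(> = start, * = accepting)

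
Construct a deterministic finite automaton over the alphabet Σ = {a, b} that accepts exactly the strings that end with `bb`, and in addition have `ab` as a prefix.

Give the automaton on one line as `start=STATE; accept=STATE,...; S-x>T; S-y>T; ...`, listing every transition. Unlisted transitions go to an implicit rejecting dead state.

start=q0; accept=q5; q0-a>q1; q0-b>q2; q1-a>q2; q1-b>q3; q2-a>q2; q2-b>q2; q3-a>q4; q3-b>q5; q4-a>q4; q4-b>q3; q5-a>q4; q5-b>q5

Run two small machines in parallel and take their product. One (3 states) tracks how much of the suffix `bb` has currently been matched; the other (4 states) tracks whether the input so far still matches the prefix `ab`. Each combined state is a pair, one component from each; accept when both components accept. After merging equivalent states the machine shrinks.
With 6 states:
        a   b  
>  q0   q1  q2 
   q1   q2  q3 
   q2   q2  q2 
   q3   q4  q5 
   q4   q4  q3 
 * q5   q4  q5 
(> = start, * = accepting)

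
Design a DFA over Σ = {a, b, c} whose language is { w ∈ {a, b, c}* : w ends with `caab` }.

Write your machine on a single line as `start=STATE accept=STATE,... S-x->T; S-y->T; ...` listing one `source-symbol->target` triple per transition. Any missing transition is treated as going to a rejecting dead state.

Let each state record the length of the longest suffix of the input read so far that is also a prefix of `caab`. q1 means the last symbol is `c`; q2 means the last 2 symbols are `ca`; q3 means the last 3 symbols are `caa`; q4 means the last 4 symbols are `caab`. Accept only at q4, where the string currently ends in `caab`.
        a   b   c  
>  q0   q0  q0  q1 
   q1   q2  q0  q1 
   q2   q3  q0  q1 
   q3   q0  q4  q1 
 * q4   q0  q0  q1 
(> = start, * = accepting)

start=q0; accept=q4; q0-a->q0; q0-b->q0; q0-c->q1; q1-a->q2; q1-b->q0; q1-c->q1; q2-a->q3; q2-b->q0; q2-c->q1; q3-a->q0; q3-b->q4; q3-c->q1; q4-a->q0; q4-b->q0; q4-c->q1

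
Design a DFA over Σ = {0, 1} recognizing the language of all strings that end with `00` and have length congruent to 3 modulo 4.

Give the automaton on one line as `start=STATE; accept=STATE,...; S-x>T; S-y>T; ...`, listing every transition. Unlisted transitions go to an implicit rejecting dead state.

start=q0; accept=q6; q0-0>q1; q0-1>q2; q1-0>q3; q1-1>q4; q2-0>q5; q2-1>q4; q3-0>q6; q3-1>q7; q4-0>q8; q4-1>q7; q5-0>q6; q5-1>q7; q6-0>q9; q6-1>q0; q7-0>q10; q7-1>q0; q8-0>q9; q8-1>q0; q9-0>q11; q9-1>q2; q10-0>q11; q10-1>q2; q11-0>q3; q11-1>q4

Handle the two conditions separately and then intersect. The first has 3 states tracking how much of the suffix `00` has currently been matched; the second has 4 states tracking the input length modulo 4. A product state is a pair (one from each), accepting exactly when both do.
          0    1  
>  q0     q1   q2 
   q1     q3   q4 
   q2     q5   q4 
   q3     q6   q7 
   q4     q8   q7 
   q5     q6   q7 
 * q6     q9   q0 
   q7    q10   q0 
   q8     q9   q0 
   q9    q11   q2 
   q10   q11   q2 
   q11    q3   q4 
(> = start, * = accepting)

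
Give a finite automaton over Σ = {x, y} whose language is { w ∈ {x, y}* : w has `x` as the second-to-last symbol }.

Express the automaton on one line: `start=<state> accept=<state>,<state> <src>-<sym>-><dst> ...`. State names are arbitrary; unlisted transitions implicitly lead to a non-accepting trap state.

Because acceptance depends on a position counted from the end, the machine has to buffer the most recent 2 symbols. Make each state the string of the last up-to-2 symbols read; on input `x` shift the window left and append `x`. Accept when the buffered window has length 2 and begins with `x`.
       x  y 
>  A   B  C 
   B   D  E 
   C   F  G 
 * D   D  E 
 * E   F  G 
   F   D  E 
   G   F  G 
(> = start, * = accepting)

start=A accept=D,E A-x->B A-y->C B-x->D B-y->E C-x->F C-y->G D-x->D D-y->E E-x->F E-y->G F-x->D F-y->E G-x->F G-y->G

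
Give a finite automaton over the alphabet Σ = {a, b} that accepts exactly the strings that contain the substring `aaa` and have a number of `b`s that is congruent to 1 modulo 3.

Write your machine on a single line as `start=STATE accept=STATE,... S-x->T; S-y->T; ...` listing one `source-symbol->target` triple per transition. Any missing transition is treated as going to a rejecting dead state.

start=S0; accept=S9; S0-a->S1; S0-b->S2; S1-a->S3; S1-b->S2; S2-a->S4; S2-b->S5; S3-a->S6; S3-b->S2; S4-a->S7; S4-b->S5; S5-a->S8; S5-b->S0; S6-a->S6; S6-b->S9; S7-a->S9; S7-b->S5; S8-a->S10; S8-b->S0; S9-a->S9; S9-b->S11; S10-a->S11; S10-b->S0; S11-a->S11; S11-b->S6

Build one automaton per condition and run them in lockstep. The first has 4 states tracking whether and how much of `aaa` has been seen; the second has 3 states tracking the count of `b`s modulo 3. A product state is a pair (one from each), accepting exactly when both do.
          a    b  
>  S0     S1   S2 
   S1     S3   S2 
   S2     S4   S5 
   S3     S6   S2 
   S4     S7   S5 
   S5     S8   S0 
   S6     S6   S9 
   S7     S9   S5 
   S8    S10   S0 
 * S9     S9  S11 
   S10   S11   S0 
   S11   S11   S6 
(> = start, * = accepting)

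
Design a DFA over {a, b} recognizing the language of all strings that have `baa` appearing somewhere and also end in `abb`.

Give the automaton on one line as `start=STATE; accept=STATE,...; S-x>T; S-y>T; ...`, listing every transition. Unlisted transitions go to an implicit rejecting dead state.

Run two small machines in parallel and take their product. One (4 states) tracks whether and how much of `baa` has been seen; the other (4 states) tracks how much of the suffix `abb` has currently been matched. Each combined state is a pair, one component from each; accept when both components accept.
With 10 states:
        a   b  
>  S0   S1  S2 
   S1   S1  S3 
   S2   S4  S2 
   S3   S4  S5 
   S4   S6  S3 
   S5   S4  S2 
   S6   S6  S7 
   S7   S6  S8 
 * S8   S6  S9 
   S9   S6  S9 
(> = start, * = accepting)

start=S0; accept=S8; S0-a>S1; S0-b>S2; S1-a>S1; S1-b>S3; S2-a>S4; S2-b>S2; S3-a>S4; S3-b>S5; S4-a>S6; S4-b>S3; S5-a>S4; S5-b>S2; S6-a>S6; S6-b>S7; S7-a>S6; S7-b>S8; S8-a>S6; S8-b>S9; S9-a>S6; S9-b>S9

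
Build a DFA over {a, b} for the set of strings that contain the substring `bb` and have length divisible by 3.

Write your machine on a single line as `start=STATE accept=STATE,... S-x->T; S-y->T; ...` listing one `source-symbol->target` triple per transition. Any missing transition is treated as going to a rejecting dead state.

Build one automaton per condition and run them in lockstep. One (3 states) tracks whether and how much of `bb` has been seen; the other (3 states) tracks the input length modulo 3. Each combined state is a pair, one component from each; accept when both components accept.
With 9 states:
        a   b  
>  q0   q1  q2 
   q1   q3  q4 
   q2   q3  q5 
   q3   q0  q6 
   q4   q0  q7 
   q5   q7  q7 
   q6   q1  q8 
 * q7   q8  q8 
   q8   q5  q5 
(> = start, * = accepting)

start=q0; accept=q7; q0-a->q1; q0-b->q2; q1-a->q3; q1-b->q4; q2-a->q3; q2-b->q5; q3-a->q0; q3-b->q6; q4-a->q0; q4-b->q7; q5-a->q7; q5-b->q7; q6-a->q1; q6-b->q8; q7-a->q8; q7-b->q8; q8-a->q5; q8-b->q5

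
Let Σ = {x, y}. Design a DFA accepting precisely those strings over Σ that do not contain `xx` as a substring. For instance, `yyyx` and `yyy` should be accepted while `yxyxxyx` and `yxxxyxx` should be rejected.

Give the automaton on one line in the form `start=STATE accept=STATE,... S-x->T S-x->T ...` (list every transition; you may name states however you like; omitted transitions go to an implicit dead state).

start=s0 accept=s0,s1 s0-x->s1 s0-y->s0 s1-x->s2 s1-y->s0 s2-x->s2 s2-y->s2

This is the complement of 'contains `xx`'. Use the same substring-matching states — s0 through s2 holding how much of `xx` has just been matched — but flip the accepting set: everything except the trap s2 accepts.
A 3-state machine:
        x   y  
>* s0   s1  s0 
 * s1   s2  s0 
   s2   s2  s2 
(> = start, * = accepting)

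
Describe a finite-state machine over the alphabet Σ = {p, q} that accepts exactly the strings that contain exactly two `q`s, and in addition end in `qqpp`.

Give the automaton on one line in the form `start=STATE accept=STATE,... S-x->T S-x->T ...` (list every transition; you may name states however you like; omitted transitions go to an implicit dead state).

start=A accept=F A-p->A A-q->B B-p->C B-q->D C-p->C C-q->C D-p->E D-q->C E-p->F E-q->C F-p->C F-q->C

Build one automaton per condition and run them in lockstep. One (4 states) tracks the count of `q`s, saturating at 3; the other (5 states) tracks how much of the suffix `qqpp` has currently been matched. Each combined state is a pair, one component from each; accept when both components accept. After merging equivalent states the machine shrinks.
A 6-state machine:
       p  q 
>  A   A  B 
   B   C  D 
   C   C  C 
   D   E  C 
   E   F  C 
 * F   C  C 
(> = start, * = accepting)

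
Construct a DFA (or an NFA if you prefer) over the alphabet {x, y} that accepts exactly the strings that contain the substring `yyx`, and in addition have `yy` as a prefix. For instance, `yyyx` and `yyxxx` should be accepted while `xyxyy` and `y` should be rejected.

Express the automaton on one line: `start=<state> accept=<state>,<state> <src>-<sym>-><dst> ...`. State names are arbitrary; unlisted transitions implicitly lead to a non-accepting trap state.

Build one automaton per condition and run them in lockstep. One (4 states) tracks whether and how much of `yyx` has been seen; the other (4 states) tracks whether the input so far still matches the prefix `yy`. Each combined state is a pair, one component from each; accept when both components accept.
       x  y 
>  A   B  C 
   B   B  D 
   C   B  E 
   D   B  F 
   E   G  E 
   F   H  F 
 * G   G  G 
   H   H  H 
(> = start, * = accepting)

start=A accept=G A-x->B A-y->C B-x->B B-y->D C-x->B C-y->E D-x->B D-y->F E-x->G E-y->E F-x->H F-y->F G-x->G G-y->G H-x->H H-y->H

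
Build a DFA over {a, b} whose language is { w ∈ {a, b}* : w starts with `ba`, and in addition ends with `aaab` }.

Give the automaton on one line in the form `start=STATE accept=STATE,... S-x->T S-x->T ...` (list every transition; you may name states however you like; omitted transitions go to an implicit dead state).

Run two small machines in parallel and take their product. The first has 4 states tracking whether the input so far still matches the prefix `ba`; the second has 5 states tracking how much of the suffix `aaab` has currently been matched. A product state is a pair (one from each), accepting exactly when both do.
12 states suffice.
          a    b  
>  S0     S1   S2 
   S1     S3   S4 
   S2     S5   S4 
   S3     S6   S4 
   S4     S1   S4 
   S5     S7   S8 
   S6     S6   S9 
   S7    S10   S8 
   S8     S5   S8 
   S9     S1   S4 
   S10   S10  S11 
 * S11    S5   S8 
(> = start, * = accepting)

start=S0 accept=S11 S0-a->S1 S0-b->S2 S1-a->S3 S1-b->S4 S2-a->S5 S2-b->S4 S3-a->S6 S3-b->S4 S4-a->S1 S4-b->S4 S5-a->S7 S5-b->S8 S6-a->S6 S6-b->S9 S7-a->S10 S7-b->S8 S8-a->S5 S8-b->S8 S9-a->S1 S9-b->S4 S10-a->S10 S10-b->S11 S11-a->S5 S11-b->S8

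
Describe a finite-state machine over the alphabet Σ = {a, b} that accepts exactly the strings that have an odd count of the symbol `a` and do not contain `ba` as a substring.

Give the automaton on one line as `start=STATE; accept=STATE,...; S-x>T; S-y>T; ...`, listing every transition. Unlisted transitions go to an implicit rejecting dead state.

start=s0; accept=s1,s3; s0-a>s1; s0-b>s2; s1-a>s0; s1-b>s3; s2-a>s2; s2-b>s2; s3-a>s2; s3-b>s3

Handle the two conditions separately and then intersect. The first has 2 states tracking the count of `a`s modulo 2; the second has 3 states tracking partial matches of the forbidden pattern `ba`. A product state is a pair (one from each), accepting exactly when both do. After merging equivalent states the machine shrinks.
With 4 states:
        a   b  
>  s0   s1  s2 
 * s1   s0  s3 
   s2   s2  s2 
 * s3   s2  s3 
(> = start, * = accepting)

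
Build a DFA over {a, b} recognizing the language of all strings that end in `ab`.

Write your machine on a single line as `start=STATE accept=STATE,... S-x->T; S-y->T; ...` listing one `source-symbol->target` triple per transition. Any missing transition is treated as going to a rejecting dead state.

start=q0; accept=q2; q0-a->q1; q0-b->q0; q1-a->q1; q1-b->q2; q2-a->q1; q2-b->q0

Let each state record the length of the longest suffix of the input read so far that is also a prefix of `ab`. q1 means the last symbol is `a`; q2 means the last 2 symbols are `ab`. Accept only at q2, where the string currently ends in `ab`.
With 3 states:
        a   b  
>  q0   q1  q0 
   q1   q1  q2 
 * q2   q1  q0 
(> = start, * = accepting)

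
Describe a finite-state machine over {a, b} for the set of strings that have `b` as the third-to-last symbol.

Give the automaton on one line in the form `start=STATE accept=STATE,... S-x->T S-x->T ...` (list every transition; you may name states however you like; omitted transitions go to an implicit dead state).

start=s0 accept=s11,s12,s13,s14 s0-a->s1 s0-b->s2 s1-a->s3 s1-b->s4 s2-a->s5 s2-b->s6 s3-a->s7 s3-b->s8 s4-a->s9 s4-b->s10 s5-a->s11 s5-b->s12 s6-a->s13 s6-b->s14 s7-a->s7 s7-b->s8 s8-a->s9 s8-b->s10 s9-a->s11 s9-b->s12 s10-a->s13 s10-b->s14 s11-a->s7 s11-b->s8 s12-a->s9 s12-b->s10 s13-a->s11 s13-b->s12 s14-a->s13 s14-b->s14

A DFA must remember the last 3 symbols (since which symbol is third-to-last isn't known until the input ends). Use one state per possible window of the last ≤3 symbols; accept from those whose window starts with `b`.
15 states suffice.
          a    b  
>  s0     s1   s2 
   s1     s3   s4 
   s2     s5   s6 
   s3     s7   s8 
   s4     s9  s10 
   s5    s11  s12 
   s6    s13  s14 
   s7     s7   s8 
   s8     s9  s10 
   s9    s11  s12 
   s10   s13  s14 
 * s11    s7   s8 
 * s12    s9  s10 
 * s13   s11  s12 
 * s14   s13  s14 
(> = start, * = accepting)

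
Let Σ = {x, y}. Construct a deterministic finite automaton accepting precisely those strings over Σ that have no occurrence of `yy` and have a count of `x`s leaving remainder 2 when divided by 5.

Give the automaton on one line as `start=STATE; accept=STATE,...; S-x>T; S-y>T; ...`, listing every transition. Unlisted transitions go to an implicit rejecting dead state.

Build one automaton per condition and run them in lockstep. The first has 3 states tracking partial matches of the forbidden pattern `yy`; the second has 5 states tracking the count of `x`s modulo 5. A product state is a pair (one from each), accepting exactly when both do. After merging equivalent states the machine shrinks.
An 11-state machine:
          x    y  
>  q0     q1   q2 
   q1     q3   q4 
   q2     q1   q5 
 * q3     q6   q7 
   q4     q3   q5 
   q5     q5   q5 
   q6     q8   q9 
 * q7     q6   q5 
   q8     q0  q10 
   q9     q8   q5 
   q10    q0   q5 
(> = start, * = accepting)

start=q0; accept=q3,q7; q0-x>q1; q0-y>q2; q1-x>q3; q1-y>q4; q2-x>q1; q2-y>q5; q3-x>q6; q3-y>q7; q4-x>q3; q4-y>q5; q5-x>q5; q5-y>q5; q6-x>q8; q6-y>q9; q7-x>q6; q7-y>q5; q8-x>q0; q8-y>q10; q9-x>q8; q9-y>q5; q10-x>q0; q10-y>q5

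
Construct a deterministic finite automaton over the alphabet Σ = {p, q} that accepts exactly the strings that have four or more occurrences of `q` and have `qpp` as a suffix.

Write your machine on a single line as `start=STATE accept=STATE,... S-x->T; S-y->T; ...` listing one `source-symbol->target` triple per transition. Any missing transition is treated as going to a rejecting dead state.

Run two small machines in parallel and take their product. One (6 states) tracks the count of `q`s, saturating at 5; the other (4 states) tracks how much of the suffix `qpp` has currently been matched. Each combined state is a pair, one component from each; accept when both components accept. Minimizing collapses redundant product states.
7 states suffice.
        p   q  
>  s0   s0  s1 
   s1   s1  s2 
   s2   s2  s3 
   s3   s3  s4 
   s4   s5  s4 
   s5   s6  s4 
 * s6   s3  s4 
(> = start, * = accepting)

start=s0; accept=s6; s0-p->s0; s0-q->s1; s1-p->s1; s1-q->s2; s2-p->s2; s2-q->s3; s3-p->s3; s3-q->s4; s4-p->s5; s4-q->s4; s5-p->s6; s5-q->s4; s6-p->s3; s6-q->s4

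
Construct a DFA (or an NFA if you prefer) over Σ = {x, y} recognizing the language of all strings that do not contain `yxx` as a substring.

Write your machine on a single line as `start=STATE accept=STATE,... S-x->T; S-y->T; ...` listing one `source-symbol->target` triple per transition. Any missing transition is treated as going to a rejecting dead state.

Track partial matches of the forbidden pattern `yxx`. State q3 is a dead state reached once `yxx` has occurred; every other state accepts. q0 means no part of `yxx` is currently matched.
4 states suffice.
        x   y  
>* q0   q0  q1 
 * q1   q2  q1 
 * q2   q3  q1 
   q3   q3  q3 
(> = start, * = accepting)

start=q0; accept=q0,q1,q2; q0-x->q0; q0-y->q1; q1-x->q2; q1-y->q1; q2-x->q3; q2-y->q1; q3-x->q3; q3-y->q3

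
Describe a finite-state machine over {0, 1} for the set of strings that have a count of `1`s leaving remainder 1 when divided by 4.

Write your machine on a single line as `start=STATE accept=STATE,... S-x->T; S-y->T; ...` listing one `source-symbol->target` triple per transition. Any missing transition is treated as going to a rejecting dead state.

The only thing that matters is how many `1`s have appeared, reduced mod 4. Use one state per residue: s0 for 0, …, s3 for 3. Reading `1` moves to the next residue; anything else stays put. s1 is accepting.
4 states suffice.
        0   1  
>  s0   s0  s1 
 * s1   s1  s2 
   s2   s2  s3 
   s3   s3  s0 
(> = start, * = accepting)

start=s0; accept=s1; s0-0->s0; s0-1->s1; s1-0->s1; s1-1->s2; s2-0->s2; s2-1->s3; s3-0->s3; s3-1->s0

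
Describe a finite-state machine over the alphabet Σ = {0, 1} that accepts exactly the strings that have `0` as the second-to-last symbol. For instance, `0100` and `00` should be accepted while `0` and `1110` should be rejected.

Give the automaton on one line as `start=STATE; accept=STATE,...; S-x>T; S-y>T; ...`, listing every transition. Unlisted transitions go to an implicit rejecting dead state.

A DFA must remember the last 2 symbols (since which symbol is second-to-last isn't known until the input ends). Use one state per possible window of the last ≤2 symbols; accept from those whose window starts with `0`.
7 states suffice.
        0   1  
>  q0   q1  q2 
   q1   q3  q4 
   q2   q5  q6 
 * q3   q3  q4 
 * q4   q5  q6 
   q5   q3  q4 
   q6   q5  q6 
(> = start, * = accepting)

start=q0; accept=q3,q4; q0-0>q1; q0-1>q2; q1-0>q3; q1-1>q4; q2-0>q5; q2-1>q6; q3-0>q3; q3-1>q4; q4-0>q5; q4-1>q6; q5-0>q3; q5-1>q4; q6-0>q5; q6-1>q6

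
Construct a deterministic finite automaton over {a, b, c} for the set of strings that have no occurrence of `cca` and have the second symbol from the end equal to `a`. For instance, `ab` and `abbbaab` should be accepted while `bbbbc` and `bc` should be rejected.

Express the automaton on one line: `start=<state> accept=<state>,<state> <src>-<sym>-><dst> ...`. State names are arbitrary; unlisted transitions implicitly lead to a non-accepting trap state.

Run two small machines in parallel and take their product. One (4 states) tracks partial matches of the forbidden pattern `cca`; the other (13 states) tracks the last 2 symbols read. Each combined state is a pair, one component from each; accept when both components accept. After merging equivalent states the machine shrinks.
        a   b   c  
>  S0   S1  S0  S2 
   S1   S3  S4  S5 
   S2   S1  S0  S6 
 * S3   S3  S4  S5 
 * S4   S1  S0  S2 
 * S5   S1  S0  S6 
   S6   S7  S0  S6 
   S7   S7  S7  S7 
(> = start, * = accepting)

start=S0 accept=S3,S4,S5 S0-a->S1 S0-b->S0 S0-c->S2 S1-a->S3 S1-b->S4 S1-c->S5 S2-a->S1 S2-b->S0 S2-c->S6 S3-a->S3 S3-b->S4 S3-c->S5 S4-a->S1 S4-b->S0 S4-c->S2 S5-a->S1 S5-b->S0 S5-c->S6 S6-a->S7 S6-b->S0 S6-c->S6 S7-a->S7 S7-b->S7 S7-c->S7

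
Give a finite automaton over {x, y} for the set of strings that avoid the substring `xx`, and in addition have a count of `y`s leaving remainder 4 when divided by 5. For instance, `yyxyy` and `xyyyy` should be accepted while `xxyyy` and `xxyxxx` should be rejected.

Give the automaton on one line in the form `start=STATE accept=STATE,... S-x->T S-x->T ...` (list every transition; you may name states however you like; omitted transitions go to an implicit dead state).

start=q0 accept=q11,q13 q0-x->q1 q0-y->q2 q1-x->q3 q1-y->q2 q2-x->q4 q2-y->q5 q3-x->q3 q3-y->q6 q4-x->q6 q4-y->q5 q5-x->q7 q5-y->q8 q6-x->q6 q6-y->q9 q7-x->q9 q7-y->q8 q8-x->q10 q8-y->q11 q9-x->q9 q9-y->q12 q10-x->q12 q10-y->q11 q11-x->q13 q11-y->q0 q12-x->q12 q12-y->q14 q13-x->q14 q13-y->q0 q14-x->q14 q14-y->q3

Handle the two conditions separately and then intersect. One (3 states) tracks partial matches of the forbidden pattern `xx`; the other (5 states) tracks the count of `y`s modulo 5. Each combined state is a pair, one component from each; accept when both components accept.
15 states suffice.
          x    y  
>  q0     q1   q2 
   q1     q3   q2 
   q2     q4   q5 
   q3     q3   q6 
   q4     q6   q5 
   q5     q7   q8 
   q6     q6   q9 
   q7     q9   q8 
   q8    q10  q11 
   q9     q9  q12 
   q10   q12  q11 
 * q11   q13   q0 
   q12   q12  q14 
 * q13   q14   q0 
   q14   q14   q3 
(> = start, * = accepting)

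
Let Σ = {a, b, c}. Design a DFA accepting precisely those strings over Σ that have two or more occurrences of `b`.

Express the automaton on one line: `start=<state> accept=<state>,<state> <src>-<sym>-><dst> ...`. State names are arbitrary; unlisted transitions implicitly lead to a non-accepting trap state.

start=s0 accept=s2,s3 s0-a->s0 s0-b->s1 s0-c->s0 s1-a->s1 s1-b->s2 s1-c->s1 s2-a->s2 s2-b->s3 s2-c->s2 s3-a->s3 s3-b->s3 s3-c->s3

Only the number of `b`s matters, and only up to 3. Make a chain s0 → s1 → s2 → s3 advanced by each `b` (with s3 absorbing); every other symbol self-loops. The accepting set is {s2, s3}.
A 4-state machine:
        a   b   c  
>  s0   s0  s1  s0 
   s1   s1  s2  s1 
 * s2   s2  s3  s2 
 * s3   s3  s3  s3 
(> = start, * = accepting)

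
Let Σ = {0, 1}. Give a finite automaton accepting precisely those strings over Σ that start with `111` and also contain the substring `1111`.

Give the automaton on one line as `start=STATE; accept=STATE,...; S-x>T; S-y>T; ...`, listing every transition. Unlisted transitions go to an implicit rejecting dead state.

start=s0; accept=s6; s0-0>s1; s0-1>s2; s1-0>s1; s1-1>s1; s2-0>s1; s2-1>s3; s3-0>s1; s3-1>s4; s4-0>s5; s4-1>s6; s5-0>s5; s5-1>s7; s6-0>s6; s6-1>s6; s7-0>s5; s7-1>s8; s8-0>s5; s8-1>s4

Build one automaton per condition and run them in lockstep. One (5 states) tracks whether the input so far still matches the prefix `111`; the other (5 states) tracks whether and how much of `1111` has been seen. Each combined state is a pair, one component from each; accept when both components accept. After merging equivalent states the machine shrinks.
A 9-state machine:
        0   1  
>  s0   s1  s2 
   s1   s1  s1 
   s2   s1  s3 
   s3   s1  s4 
   s4   s5  s6 
   s5   s5  s7 
 * s6   s6  s6 
   s7   s5  s8 
   s8   s5  s4 
(> = start, * = accepting)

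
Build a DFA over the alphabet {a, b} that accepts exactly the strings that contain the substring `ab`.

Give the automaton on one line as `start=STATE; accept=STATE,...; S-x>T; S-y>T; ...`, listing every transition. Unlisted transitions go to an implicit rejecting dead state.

start=q0; accept=q2; q0-a>q1; q0-b>q0; q1-a>q1; q1-b>q2; q2-a>q2; q2-b>q2

States q0..q1 record the length of the longest prefix of `ab` that matches the current input suffix. Reaching q2 means `ab` has been seen, and we stay there forever. Accept from q2.
        a   b  
>  q0   q1  q0 
   q1   q1  q2 
 * q2   q2  q2 
(> = start, * = accepting)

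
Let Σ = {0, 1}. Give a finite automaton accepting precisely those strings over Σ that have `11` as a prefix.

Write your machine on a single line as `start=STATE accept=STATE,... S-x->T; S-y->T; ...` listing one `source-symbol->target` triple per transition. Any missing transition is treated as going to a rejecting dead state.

start=A; accept=C; A-0->D; A-1->B; B-0->D; B-1->C; C-0->C; C-1->C; D-0->D; D-1->D

Check the first 2 symbols one by one: A through B record how many have matched `11` so far; any wrong symbol goes to the dead state D. After all 2 match we enter the accepting sink C.
A 4-state machine:
       0  1 
>  A   D  B 
   B   D  C 
 * C   C  C 
   D   D  D 
(> = start, * = accepting)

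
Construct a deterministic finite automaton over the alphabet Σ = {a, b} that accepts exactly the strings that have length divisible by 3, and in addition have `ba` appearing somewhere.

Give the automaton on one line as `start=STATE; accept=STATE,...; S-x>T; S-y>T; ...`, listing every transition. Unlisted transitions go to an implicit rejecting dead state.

start=q0; accept=q7; q0-a>q1; q0-b>q2; q1-a>q3; q1-b>q4; q2-a>q5; q2-b>q4; q3-a>q0; q3-b>q6; q4-a>q7; q4-b>q6; q5-a>q7; q5-b>q7; q6-a>q8; q6-b>q2; q7-a>q8; q7-b>q8; q8-a>q5; q8-b>q5

Run two small machines in parallel and take their product. The first has 3 states tracking the input length modulo 3; the second has 3 states tracking whether and how much of `ba` has been seen. A product state is a pair (one from each), accepting exactly when both do.
9 states suffice.
        a   b  
>  q0   q1  q2 
   q1   q3  q4 
   q2   q5  q4 
   q3   q0  q6 
   q4   q7  q6 
   q5   q7  q7 
   q6   q8  q2 
 * q7   q8  q8 
   q8   q5  q5 
(> = start, * = accepting)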